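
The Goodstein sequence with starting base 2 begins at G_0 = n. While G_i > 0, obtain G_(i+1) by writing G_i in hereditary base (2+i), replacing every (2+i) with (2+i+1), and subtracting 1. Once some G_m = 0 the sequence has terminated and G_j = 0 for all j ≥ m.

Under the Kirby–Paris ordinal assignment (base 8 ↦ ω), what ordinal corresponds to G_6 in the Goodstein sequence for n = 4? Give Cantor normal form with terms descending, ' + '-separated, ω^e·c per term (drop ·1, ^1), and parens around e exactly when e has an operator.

ω^2·2 + ω + 3

[0] 4 ≡ 2^2 (base 2). Lift 3: 27. −1: 26.
[1] 26 ≡ 2·3^2 + 2·3 + 2 (base 3). Lift 4: 42. −1: 41.
[2] 41 ≡ 2·4^2 + 2·4 + 1 (base 4). Lift 5: 61. −1: 60.
[3] 60 ≡ 2·5^2 + 2·5 (base 5). Lift 6: 84. −1: 83.
[4] 83 ≡ 2·6^2 + 6 + 5 (base 6). Lift 7: 110. −1: 109.
[5] 109 ≡ 2·7^2 + 7 + 4 (base 7). Lift 8: 140. −1: 139.
[6] 139 ≡ 2·8^2 + 8 + 3 (base 8). Lift 9: 174. −1: 173.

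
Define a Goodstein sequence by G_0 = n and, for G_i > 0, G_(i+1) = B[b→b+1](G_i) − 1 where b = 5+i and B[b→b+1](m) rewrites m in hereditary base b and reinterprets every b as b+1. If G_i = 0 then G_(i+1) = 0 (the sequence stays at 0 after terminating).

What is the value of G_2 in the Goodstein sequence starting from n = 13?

G_0 = 13. HB_5(13) = 2·5 + 3. Bump = 15. G_1 = 14.
G_1 = 14. HB_6(14) = 2·6 + 2. Bump = 16. G_2 = 15.
G_2 = 15. HB_7(15) = 2·7 + 1. Bump = 17. G_3 = 16.

15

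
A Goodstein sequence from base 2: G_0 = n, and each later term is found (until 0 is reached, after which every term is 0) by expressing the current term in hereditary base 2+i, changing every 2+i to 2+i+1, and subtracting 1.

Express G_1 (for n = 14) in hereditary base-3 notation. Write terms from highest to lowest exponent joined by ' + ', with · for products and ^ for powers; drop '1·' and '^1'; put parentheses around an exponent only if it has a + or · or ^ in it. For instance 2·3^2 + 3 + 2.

i=0: 14 = 2^(2 + 1) + 2^2 + 2 (b=2); 2→3: 3^(3 + 1) + 3^3 + 3 = 111; 111−1 = 110
i=1: 110 = 3^(3 + 1) + 3^3 + 2 (b=3); 3→4: 4^(4 + 1) + 4^4 + 2 = 1282; 1282−1 = 1281

3^(3 + 1) + 3^3 + 2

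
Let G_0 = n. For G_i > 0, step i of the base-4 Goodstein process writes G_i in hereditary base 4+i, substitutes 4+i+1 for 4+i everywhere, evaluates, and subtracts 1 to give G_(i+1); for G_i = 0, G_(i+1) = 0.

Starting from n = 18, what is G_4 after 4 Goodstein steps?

53

G_0 = 18. HB_4(18) = 4^2 + 2. Bump = 27. G_1 = 26.
G_1 = 26. HB_5(26) = 5^2 + 1. Bump = 37. G_2 = 36.
G_2 = 36. HB_6(36) = 6^2. Bump = 49. G_3 = 48.
G_3 = 48. HB_7(48) = 6·7 + 6. Bump = 54. G_4 = 53.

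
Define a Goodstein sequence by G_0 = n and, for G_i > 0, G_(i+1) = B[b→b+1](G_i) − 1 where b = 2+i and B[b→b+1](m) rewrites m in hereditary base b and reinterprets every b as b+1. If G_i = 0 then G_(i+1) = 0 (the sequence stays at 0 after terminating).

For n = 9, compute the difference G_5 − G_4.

2331083

step 0: 9 = 2^(2 + 1) + 1; sub 3 for 2: 3^(3 + 1) + 1; = 82; G_1 = 82−1 = 81
step 1: 81 = 3^(3 + 1); sub 4 for 3: 4^(4 + 1); = 1024; G_2 = 1024−1 = 1023
step 2: 1023 = 3·4^4 + 3·4^3 + 3·4^2 + 3·4 + 3; sub 5 for 4: 3·5^5 + 3·5^3 + 3·5^2 + 3·5 + 3; = 9843; G_3 = 9843−1 = 9842
step 3: 9842 = 3·5^5 + 3·5^3 + 3·5^2 + 3·5 + 2; sub 6 for 5: 3·6^6 + 3·6^3 + 3·6^2 + 3·6 + 2; = 140744; G_4 = 140744−1 = 140743
step 4: 140743 = 3·6^6 + 3·6^3 + 3·6^2 + 3·6 + 1; sub 7 for 6: 3·7^7 + 3·7^3 + 3·7^2 + 3·7 + 1; = 2471827; G_5 = 2471827−1 = 2471826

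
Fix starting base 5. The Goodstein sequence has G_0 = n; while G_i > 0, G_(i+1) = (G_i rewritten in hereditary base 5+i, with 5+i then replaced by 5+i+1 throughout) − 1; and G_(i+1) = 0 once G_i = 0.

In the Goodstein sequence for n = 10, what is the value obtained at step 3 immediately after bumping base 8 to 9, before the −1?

G_0 = 10. HB_5(10) = 2·5. Bump = 12. G_1 = 11.
G_1 = 11. HB_6(11) = 6 + 5. Bump = 12. G_2 = 11.
G_2 = 11. HB_7(11) = 7 + 4. Bump = 12. G_3 = 11.
G_3 = 11. HB_8(11) = 8 + 3. Bump = 12. G_4 = 11.

12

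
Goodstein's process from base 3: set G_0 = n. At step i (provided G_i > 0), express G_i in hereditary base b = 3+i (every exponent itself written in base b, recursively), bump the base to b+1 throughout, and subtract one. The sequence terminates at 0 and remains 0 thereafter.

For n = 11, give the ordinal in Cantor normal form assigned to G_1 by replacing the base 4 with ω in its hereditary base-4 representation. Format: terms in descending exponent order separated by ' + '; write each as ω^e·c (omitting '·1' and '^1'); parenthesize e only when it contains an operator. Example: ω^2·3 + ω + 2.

(0) 11|_3 = 3^2 + 2 ↦ 4^2 + 2|_4 = 18 ⇒ 17
(1) 17|_4 = 4^2 + 1 ↦ 5^2 + 1|_5 = 26 ⇒ 25

ω^2 + 1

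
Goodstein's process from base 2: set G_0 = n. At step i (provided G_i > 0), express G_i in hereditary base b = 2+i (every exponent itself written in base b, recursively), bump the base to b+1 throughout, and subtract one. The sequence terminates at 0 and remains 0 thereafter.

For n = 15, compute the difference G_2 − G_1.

1172

G_0=15  [base 2] 2^(2 + 1) + 2^2 + 2 + 1  →[2↦3]→  3^(3 + 1) + 3^3 + 3 + 1 = 112  −1 ⇒ G_1=111
G_1=111  [base 3] 3^(3 + 1) + 3^3 + 3  →[3↦4]→  4^(4 + 1) + 4^4 + 4 = 1284  −1 ⇒ G_2=1283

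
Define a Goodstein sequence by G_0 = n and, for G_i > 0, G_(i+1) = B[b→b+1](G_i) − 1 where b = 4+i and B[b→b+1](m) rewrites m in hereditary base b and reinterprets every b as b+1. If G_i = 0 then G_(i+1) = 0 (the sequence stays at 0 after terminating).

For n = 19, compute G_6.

75

G_0 = 19. HB_4(19) = 4^2 + 3. Bump = 28. G_1 = 27.
G_1 = 27. HB_5(27) = 5^2 + 2. Bump = 38. G_2 = 37.
G_2 = 37. HB_6(37) = 6^2 + 1. Bump = 50. G_3 = 49.
G_3 = 49. HB_7(49) = 7^2. Bump = 64. G_4 = 63.
G_4 = 63. HB_8(63) = 7·8 + 7. Bump = 70. G_5 = 69.
G_5 = 69. HB_9(69) = 7·9 + 6. Bump = 76. G_6 = 75.
G_6 = 75. HB_10(75) = 7·10 + 5. Bump = 82. G_7 = 81.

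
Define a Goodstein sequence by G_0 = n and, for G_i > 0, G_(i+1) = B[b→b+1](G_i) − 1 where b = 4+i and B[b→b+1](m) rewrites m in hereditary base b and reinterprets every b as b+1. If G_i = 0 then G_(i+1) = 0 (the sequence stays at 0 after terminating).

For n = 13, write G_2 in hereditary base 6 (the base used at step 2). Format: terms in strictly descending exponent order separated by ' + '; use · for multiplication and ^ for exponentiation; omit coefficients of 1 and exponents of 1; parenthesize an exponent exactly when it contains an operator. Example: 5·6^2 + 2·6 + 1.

2·6 + 5

G_0=13  [base 4] 3·4 + 1  →[4↦5]→  3·5 + 1 = 16  −1 ⇒ G_1=15
G_1=15  [base 5] 3·5  →[5↦6]→  3·6 = 18  −1 ⇒ G_2=17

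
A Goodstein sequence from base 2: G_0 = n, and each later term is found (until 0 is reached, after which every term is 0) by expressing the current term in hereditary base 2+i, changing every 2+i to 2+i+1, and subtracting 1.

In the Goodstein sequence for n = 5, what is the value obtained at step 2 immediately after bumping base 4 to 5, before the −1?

[0] 5 ≡ 2^2 + 1 (base 2). Lift 3: 28. −1: 27.
[1] 27 ≡ 3^3 (base 3). Lift 4: 256. −1: 255.
[2] 255 ≡ 3·4^3 + 3·4^2 + 3·4 + 3 (base 4). Lift 5: 468. −1: 467.

468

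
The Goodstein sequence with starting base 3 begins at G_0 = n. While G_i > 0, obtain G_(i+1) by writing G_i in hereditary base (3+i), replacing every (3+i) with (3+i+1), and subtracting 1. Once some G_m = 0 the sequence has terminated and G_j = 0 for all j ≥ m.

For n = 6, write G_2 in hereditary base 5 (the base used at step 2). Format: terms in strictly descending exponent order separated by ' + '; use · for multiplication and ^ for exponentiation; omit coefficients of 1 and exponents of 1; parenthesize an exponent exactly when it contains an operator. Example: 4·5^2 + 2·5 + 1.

[0] 6 ≡ 2·3 (base 3). Lift 4: 8. −1: 7.
[1] 7 ≡ 4 + 3 (base 4). Lift 5: 8. −1: 7.

5 + 2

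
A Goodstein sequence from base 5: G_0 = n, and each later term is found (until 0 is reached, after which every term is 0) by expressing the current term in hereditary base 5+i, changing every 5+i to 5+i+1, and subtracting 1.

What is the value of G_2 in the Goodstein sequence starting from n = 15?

18

base 5: 15 = 3·5; at 6: 3·6 = 18; next = 17
base 6: 17 = 2·6 + 5; at 7: 2·7 + 5 = 19; next = 18
base 7: 18 = 2·7 + 4; at 8: 2·8 + 4 = 20; next = 19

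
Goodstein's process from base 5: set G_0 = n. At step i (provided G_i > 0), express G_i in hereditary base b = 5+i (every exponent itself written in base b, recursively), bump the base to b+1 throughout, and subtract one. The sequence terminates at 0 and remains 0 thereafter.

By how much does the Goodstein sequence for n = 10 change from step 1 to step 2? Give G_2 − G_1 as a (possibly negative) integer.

[0] 10 ≡ 2·5 (base 5). Lift 6: 12. −1: 11.
[1] 11 ≡ 6 + 5 (base 6). Lift 7: 12. −1: 11.

0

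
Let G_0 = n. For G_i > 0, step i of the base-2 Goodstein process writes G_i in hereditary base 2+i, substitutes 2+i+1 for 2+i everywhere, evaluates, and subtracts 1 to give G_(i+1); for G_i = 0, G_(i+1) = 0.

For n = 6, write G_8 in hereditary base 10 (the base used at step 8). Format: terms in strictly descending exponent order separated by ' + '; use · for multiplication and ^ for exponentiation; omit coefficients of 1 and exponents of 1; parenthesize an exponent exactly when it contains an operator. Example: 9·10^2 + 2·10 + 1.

5·10^5 + 5·10^4 + 5·10^3 + 5·10^2 + 5·10 + 1

G_0=6  [base 2] 2^2 + 2  →[2↦3]→  3^3 + 3 = 30  −1 ⇒ G_1=29
G_1=29  [base 3] 3^3 + 2  →[3↦4]→  4^4 + 2 = 258  −1 ⇒ G_2=257
G_2=257  [base 4] 4^4 + 1  →[4↦5]→  5^5 + 1 = 3126  −1 ⇒ G_3=3125
G_3=3125  [base 5] 5^5  →[5↦6]→  6^6 = 46656  −1 ⇒ G_4=46655
G_4=46655  [base 6] 5·6^5 + 5·6^4 + 5·6^3 + 5·6^2 + 5·6 + 5  →[6↦7]→  5·7^5 + 5·7^4 + 5·7^3 + 5·7^2 + 5·7 + 5 = 98040  −1 ⇒ G_5=98039
G_5=98039  [base 7] 5·7^5 + 5·7^4 + 5·7^3 + 5·7^2 + 5·7 + 4  →[7↦8]→  5·8^5 + 5·8^4 + 5·8^3 + 5·8^2 + 5·8 + 4 = 187244  −1 ⇒ G_6=187243
G_6=187243  [base 8] 5·8^5 + 5·8^4 + 5·8^3 + 5·8^2 + 5·8 + 3  →[8↦9]→  5·9^5 + 5·9^4 + 5·9^3 + 5·9^2 + 5·9 + 3 = 332148  −1 ⇒ G_7=332147
G_7=332147  [base 9] 5·9^5 + 5·9^4 + 5·9^3 + 5·9^2 + 5·9 + 2  →[9↦10]→  5·10^5 + 5·10^4 + 5·10^3 + 5·10^2 + 5·10 + 2 = 555552  −1 ⇒ G_8=555551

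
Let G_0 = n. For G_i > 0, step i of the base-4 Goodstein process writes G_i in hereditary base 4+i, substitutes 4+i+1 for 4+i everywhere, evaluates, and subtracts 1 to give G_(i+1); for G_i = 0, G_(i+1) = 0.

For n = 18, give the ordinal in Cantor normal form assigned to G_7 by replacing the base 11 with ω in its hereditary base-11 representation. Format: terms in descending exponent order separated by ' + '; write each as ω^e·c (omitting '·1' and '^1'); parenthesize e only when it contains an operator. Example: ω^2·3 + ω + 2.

18 —HB4→ 4^2 + 2 —bump→ 5^2 + 2 = 27 —(−1)→ 26
26 —HB5→ 5^2 + 1 —bump→ 6^2 + 1 = 37 —(−1)→ 36
36 —HB6→ 6^2 —bump→ 7^2 = 49 —(−1)→ 48
48 —HB7→ 6·7 + 6 —bump→ 6·8 + 6 = 54 —(−1)→ 53
53 —HB8→ 6·8 + 5 —bump→ 6·9 + 5 = 59 —(−1)→ 58
58 —HB9→ 6·9 + 4 —bump→ 6·10 + 4 = 64 —(−1)→ 63
63 —HB10→ 6·10 + 3 —bump→ 6·11 + 3 = 69 —(−1)→ 68
68 —HB11→ 6·11 + 2 —bump→ 6·12 + 2 = 74 —(−1)→ 73

ω·6 + 2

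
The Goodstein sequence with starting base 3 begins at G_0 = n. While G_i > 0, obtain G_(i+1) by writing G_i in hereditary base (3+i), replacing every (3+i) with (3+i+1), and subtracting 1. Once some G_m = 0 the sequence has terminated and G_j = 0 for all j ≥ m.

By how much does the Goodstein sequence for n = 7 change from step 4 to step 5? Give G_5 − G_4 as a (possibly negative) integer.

(0) 7|_3 = 2·3 + 1 ↦ 2·4 + 1|_4 = 9 ⇒ 8
(1) 8|_4 = 2·4 ↦ 2·5|_5 = 10 ⇒ 9
(2) 9|_5 = 5 + 4 ↦ 6 + 4|_6 = 10 ⇒ 9
(3) 9|_6 = 6 + 3 ↦ 7 + 3|_7 = 10 ⇒ 9
(4) 9|_7 = 7 + 2 ↦ 8 + 2|_8 = 10 ⇒ 9

0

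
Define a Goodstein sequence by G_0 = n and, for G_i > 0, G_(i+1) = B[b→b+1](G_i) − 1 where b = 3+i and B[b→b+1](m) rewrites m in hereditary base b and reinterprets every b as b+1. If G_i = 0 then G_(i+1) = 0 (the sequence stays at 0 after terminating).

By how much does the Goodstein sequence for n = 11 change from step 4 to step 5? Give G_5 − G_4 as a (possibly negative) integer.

4

G_0=11  [base 3] 3^2 + 2  →[3↦4]→  4^2 + 2 = 18  −1 ⇒ G_1=17
G_1=17  [base 4] 4^2 + 1  →[4↦5]→  5^2 + 1 = 26  −1 ⇒ G_2=25
G_2=25  [base 5] 5^2  →[5↦6]→  6^2 = 36  −1 ⇒ G_3=35
G_3=35  [base 6] 5·6 + 5  →[6↦7]→  5·7 + 5 = 40  −1 ⇒ G_4=39
G_4=39  [base 7] 5·7 + 4  →[7↦8]→  5·8 + 4 = 44  −1 ⇒ G_5=43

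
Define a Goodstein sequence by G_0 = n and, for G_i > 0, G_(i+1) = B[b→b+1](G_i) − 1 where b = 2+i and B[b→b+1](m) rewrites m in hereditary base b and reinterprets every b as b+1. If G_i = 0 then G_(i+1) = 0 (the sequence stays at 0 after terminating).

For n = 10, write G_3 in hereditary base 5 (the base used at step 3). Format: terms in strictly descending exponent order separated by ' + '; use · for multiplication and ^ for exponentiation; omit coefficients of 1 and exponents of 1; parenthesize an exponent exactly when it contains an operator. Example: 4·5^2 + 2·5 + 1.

base 2: 10 = 2^(2 + 1) + 2; at 3: 3^(3 + 1) + 3 = 84; next = 83
base 3: 83 = 3^(3 + 1) + 2; at 4: 4^(4 + 1) + 2 = 1026; next = 1025
base 4: 1025 = 4^(4 + 1) + 1; at 5: 5^(5 + 1) + 1 = 15626; next = 15625

5^(5 + 1)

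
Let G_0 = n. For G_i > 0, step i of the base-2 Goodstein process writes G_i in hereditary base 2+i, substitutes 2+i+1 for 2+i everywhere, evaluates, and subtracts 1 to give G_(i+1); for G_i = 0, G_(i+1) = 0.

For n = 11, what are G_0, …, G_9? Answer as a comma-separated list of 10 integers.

11, 84, 1027, 15627, 279937, 5764801, 134217727, 2749609302, 70077777775, 1997331745490

G_0=11  [base 2] 2^(2 + 1) + 2 + 1  →[2↦3]→  3^(3 + 1) + 3 + 1 = 85  −1 ⇒ G_1=84
G_1=84  [base 3] 3^(3 + 1) + 3  →[3↦4]→  4^(4 + 1) + 4 = 1028  −1 ⇒ G_2=1027
G_2=1027  [base 4] 4^(4 + 1) + 3  →[4↦5]→  5^(5 + 1) + 3 = 15628  −1 ⇒ G_3=15627
G_3=15627  [base 5] 5^(5 + 1) + 2  →[5↦6]→  6^(6 + 1) + 2 = 279938  −1 ⇒ G_4=279937
G_4=279937  [base 6] 6^(6 + 1) + 1  →[6↦7]→  7^(7 + 1) + 1 = 5764802  −1 ⇒ G_5=5764801
G_5=5764801  [base 7] 7^(7 + 1)  →[7↦8]→  8^(8 + 1) = 134217728  −1 ⇒ G_6=134217727
G_6=134217727  [base 8] 7·8^8 + 7·8^7 + 7·8^6 + 7·8^5 + 7·8^4 + 7·8^3 + 7·8^2 + 7·8 + 7  →[8↦9]→  7·9^9 + 7·9^7 + 7·9^6 + 7·9^5 + 7·9^4 + 7·9^3 + 7·9^2 + 7·9 + 7 = 2749609303  −1 ⇒ G_7=2749609302
G_7=2749609302  [base 9] 7·9^9 + 7·9^7 + 7·9^6 + 7·9^5 + 7·9^4 + 7·9^3 + 7·9^2 + 7·9 + 6  →[9↦10]→  7·10^10 + 7·10^7 + 7·10^6 + 7·10^5 + 7·10^4 + 7·10^3 + 7·10^2 + 7·10 + 6 = 70077777776  −1 ⇒ G_8=70077777775
G_8=70077777775  [base 10] 7·10^10 + 7·10^7 + 7·10^6 + 7·10^5 + 7·10^4 + 7·10^3 + 7·10^2 + 7·10 + 5  →[10↦11]→  7·11^11 + 7·11^7 + 7·11^6 + 7·11^5 + 7·11^4 + 7·11^3 + 7·11^2 + 7·11 + 5 = 1997331745491  −1 ⇒ G_9=1997331745490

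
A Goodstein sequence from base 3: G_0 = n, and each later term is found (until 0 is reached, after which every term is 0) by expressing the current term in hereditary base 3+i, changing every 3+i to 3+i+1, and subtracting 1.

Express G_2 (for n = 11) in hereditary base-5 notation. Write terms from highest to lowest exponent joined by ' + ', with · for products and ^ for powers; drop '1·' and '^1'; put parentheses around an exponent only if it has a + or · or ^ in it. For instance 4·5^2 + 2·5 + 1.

5^2

G_0 = 11. HB_3(11) = 3^2 + 2. Bump = 18. G_1 = 17.
G_1 = 17. HB_4(17) = 4^2 + 1. Bump = 26. G_2 = 25.
G_2 = 25. HB_5(25) = 5^2. Bump = 36. G_3 = 35.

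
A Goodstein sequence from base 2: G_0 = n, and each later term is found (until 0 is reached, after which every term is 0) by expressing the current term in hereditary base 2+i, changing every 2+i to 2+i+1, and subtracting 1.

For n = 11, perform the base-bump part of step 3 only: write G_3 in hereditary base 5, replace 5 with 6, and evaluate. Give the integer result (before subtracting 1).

279938

G_0=11  [base 2] 2^(2 + 1) + 2 + 1  →[2↦3]→  3^(3 + 1) + 3 + 1 = 85  −1 ⇒ G_1=84
G_1=84  [base 3] 3^(3 + 1) + 3  →[3↦4]→  4^(4 + 1) + 4 = 1028  −1 ⇒ G_2=1027
G_2=1027  [base 4] 4^(4 + 1) + 3  →[4↦5]→  5^(5 + 1) + 3 = 15628  −1 ⇒ G_3=15627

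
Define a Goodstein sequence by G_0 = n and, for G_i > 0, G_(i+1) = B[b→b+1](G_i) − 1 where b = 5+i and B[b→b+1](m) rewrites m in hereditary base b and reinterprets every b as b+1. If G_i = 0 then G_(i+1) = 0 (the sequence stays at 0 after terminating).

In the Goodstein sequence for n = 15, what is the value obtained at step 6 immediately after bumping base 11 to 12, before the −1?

24

base 5: 15 = 3·5; at 6: 3·6 = 18; next = 17
base 6: 17 = 2·6 + 5; at 7: 2·7 + 5 = 19; next = 18
base 7: 18 = 2·7 + 4; at 8: 2·8 + 4 = 20; next = 19
base 8: 19 = 2·8 + 3; at 9: 2·9 + 3 = 21; next = 20
base 9: 20 = 2·9 + 2; at 10: 2·10 + 2 = 22; next = 21
base 10: 21 = 2·10 + 1; at 11: 2·11 + 1 = 23; next = 22
base 11: 22 = 2·11; at 12: 2·12 = 24; next = 23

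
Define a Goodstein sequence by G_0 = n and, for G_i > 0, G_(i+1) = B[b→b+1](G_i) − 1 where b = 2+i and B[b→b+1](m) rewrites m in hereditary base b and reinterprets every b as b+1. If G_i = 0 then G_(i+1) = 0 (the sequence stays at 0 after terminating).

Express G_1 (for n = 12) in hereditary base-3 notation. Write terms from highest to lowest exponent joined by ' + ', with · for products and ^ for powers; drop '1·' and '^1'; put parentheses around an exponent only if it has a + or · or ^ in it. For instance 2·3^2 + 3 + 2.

3^(3 + 1) + 2·3^2 + 2·3 + 2

base 2: 12 = 2^(2 + 1) + 2^2; at 3: 3^(3 + 1) + 3^3 = 108; next = 107
base 3: 107 = 3^(3 + 1) + 2·3^2 + 2·3 + 2; at 4: 4^(4 + 1) + 2·4^2 + 2·4 + 2 = 1066; next = 1065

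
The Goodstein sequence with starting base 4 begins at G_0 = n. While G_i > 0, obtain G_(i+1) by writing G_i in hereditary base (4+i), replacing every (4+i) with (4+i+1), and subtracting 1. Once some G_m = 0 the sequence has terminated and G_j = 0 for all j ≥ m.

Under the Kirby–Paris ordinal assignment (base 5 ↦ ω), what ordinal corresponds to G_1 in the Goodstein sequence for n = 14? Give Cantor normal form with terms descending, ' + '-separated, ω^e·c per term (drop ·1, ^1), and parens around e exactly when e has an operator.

G_0 = 14. HB_4(14) = 3·4 + 2. Bump = 17. G_1 = 16.
G_1 = 16. HB_5(16) = 3·5 + 1. Bump = 19. G_2 = 18.

ω·3 + 1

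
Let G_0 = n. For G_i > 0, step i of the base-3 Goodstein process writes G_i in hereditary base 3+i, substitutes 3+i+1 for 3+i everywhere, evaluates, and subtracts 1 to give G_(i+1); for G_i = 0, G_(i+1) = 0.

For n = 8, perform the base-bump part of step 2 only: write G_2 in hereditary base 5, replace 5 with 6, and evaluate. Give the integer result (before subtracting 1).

12

G_0=8  [base 3] 2·3 + 2  →[3↦4]→  2·4 + 2 = 10  −1 ⇒ G_1=9
G_1=9  [base 4] 2·4 + 1  →[4↦5]→  2·5 + 1 = 11  −1 ⇒ G_2=10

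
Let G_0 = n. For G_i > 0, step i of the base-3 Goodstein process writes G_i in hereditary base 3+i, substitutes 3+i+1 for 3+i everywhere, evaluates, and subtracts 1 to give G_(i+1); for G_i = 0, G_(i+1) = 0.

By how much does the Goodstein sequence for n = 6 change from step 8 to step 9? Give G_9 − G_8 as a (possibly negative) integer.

-1

base 3: 6 = 2·3; at 4: 2·4 = 8; next = 7
base 4: 7 = 4 + 3; at 5: 5 + 3 = 8; next = 7
base 5: 7 = 5 + 2; at 6: 6 + 2 = 8; next = 7
base 6: 7 = 6 + 1; at 7: 7 + 1 = 8; next = 7
base 7: 7 = 7; at 8: 8 = 8; next = 7
base 8: 7 = 7; at 9: 7 = 7; next = 6
base 9: 6 = 6; at 10: 6 = 6; next = 5
base 10: 5 = 5; at 11: 5 = 5; next = 4
base 11: 4 = 4; at 12: 4 = 4; next = 3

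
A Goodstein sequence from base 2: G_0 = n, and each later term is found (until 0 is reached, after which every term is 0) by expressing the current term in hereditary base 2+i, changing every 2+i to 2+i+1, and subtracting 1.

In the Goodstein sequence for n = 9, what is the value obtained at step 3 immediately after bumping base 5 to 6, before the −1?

G_0=9  [base 2] 2^(2 + 1) + 1  →[2↦3]→  3^(3 + 1) + 1 = 82  −1 ⇒ G_1=81
G_1=81  [base 3] 3^(3 + 1)  →[3↦4]→  4^(4 + 1) = 1024  −1 ⇒ G_2=1023
G_2=1023  [base 4] 3·4^4 + 3·4^3 + 3·4^2 + 3·4 + 3  →[4↦5]→  3·5^5 + 3·5^3 + 3·5^2 + 3·5 + 3 = 9843  −1 ⇒ G_3=9842
G_3=9842  [base 5] 3·5^5 + 3·5^3 + 3·5^2 + 3·5 + 2  →[5↦6]→  3·6^6 + 3·6^3 + 3·6^2 + 3·6 + 2 = 140744  −1 ⇒ G_4=140743

140744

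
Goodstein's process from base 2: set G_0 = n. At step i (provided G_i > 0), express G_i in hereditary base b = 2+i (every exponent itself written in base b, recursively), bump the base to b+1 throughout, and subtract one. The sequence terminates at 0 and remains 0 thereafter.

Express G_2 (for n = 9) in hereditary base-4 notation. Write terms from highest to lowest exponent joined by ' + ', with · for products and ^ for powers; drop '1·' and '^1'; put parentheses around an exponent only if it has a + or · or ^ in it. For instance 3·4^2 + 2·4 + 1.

step 0: 9 = 2^(2 + 1) + 1; sub 3 for 2: 3^(3 + 1) + 1; = 82; G_1 = 82−1 = 81
step 1: 81 = 3^(3 + 1); sub 4 for 3: 4^(4 + 1); = 1024; G_2 = 1024−1 = 1023
step 2: 1023 = 3·4^4 + 3·4^3 + 3·4^2 + 3·4 + 3; sub 5 for 4: 3·5^5 + 3·5^3 + 3·5^2 + 3·5 + 3; = 9843; G_3 = 9843−1 = 9842

3·4^4 + 3·4^3 + 3·4^2 + 3·4 + 3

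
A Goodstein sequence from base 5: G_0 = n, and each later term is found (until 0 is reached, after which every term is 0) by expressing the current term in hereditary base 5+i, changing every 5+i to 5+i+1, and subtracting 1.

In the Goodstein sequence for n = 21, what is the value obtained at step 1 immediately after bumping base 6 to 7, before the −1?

28

(0) 21|_5 = 4·5 + 1 ↦ 4·6 + 1|_6 = 25 ⇒ 24
(1) 24|_6 = 4·6 ↦ 4·7|_7 = 28 ⇒ 27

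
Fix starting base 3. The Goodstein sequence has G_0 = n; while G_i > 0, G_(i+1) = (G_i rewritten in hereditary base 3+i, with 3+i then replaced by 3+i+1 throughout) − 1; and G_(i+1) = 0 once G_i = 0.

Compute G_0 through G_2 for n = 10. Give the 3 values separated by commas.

10, 16, 24

base 3: 10 = 3^2 + 1; at 4: 4^2 + 1 = 17; next = 16
base 4: 16 = 4^2; at 5: 5^2 = 25; next = 24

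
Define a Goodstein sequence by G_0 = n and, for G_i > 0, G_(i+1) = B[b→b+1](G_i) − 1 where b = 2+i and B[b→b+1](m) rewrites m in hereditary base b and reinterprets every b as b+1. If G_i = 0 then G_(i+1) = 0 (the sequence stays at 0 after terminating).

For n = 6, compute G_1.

6 —HB2→ 2^2 + 2 —bump→ 3^3 + 3 = 30 —(−1)→ 29
29 —HB3→ 3^3 + 2 —bump→ 4^4 + 2 = 258 —(−1)→ 257

29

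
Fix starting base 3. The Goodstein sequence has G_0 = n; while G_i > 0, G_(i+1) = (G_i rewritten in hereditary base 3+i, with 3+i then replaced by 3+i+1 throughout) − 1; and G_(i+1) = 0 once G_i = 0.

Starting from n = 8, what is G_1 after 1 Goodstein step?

G_0 = 8. HB_3(8) = 2·3 + 2. Bump = 10. G_1 = 9.
G_1 = 9. HB_4(9) = 2·4 + 1. Bump = 11. G_2 = 10.

9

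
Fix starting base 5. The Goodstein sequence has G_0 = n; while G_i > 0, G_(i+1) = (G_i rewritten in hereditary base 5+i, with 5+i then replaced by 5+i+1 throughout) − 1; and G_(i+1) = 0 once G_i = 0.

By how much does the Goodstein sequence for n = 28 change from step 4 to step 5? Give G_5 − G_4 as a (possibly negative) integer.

base 5: 28 = 5^2 + 3; at 6: 6^2 + 3 = 39; next = 38
base 6: 38 = 6^2 + 2; at 7: 7^2 + 2 = 51; next = 50
base 7: 50 = 7^2 + 1; at 8: 8^2 + 1 = 65; next = 64
base 8: 64 = 8^2; at 9: 9^2 = 81; next = 80
base 9: 80 = 8·9 + 8; at 10: 8·10 + 8 = 88; next = 87

7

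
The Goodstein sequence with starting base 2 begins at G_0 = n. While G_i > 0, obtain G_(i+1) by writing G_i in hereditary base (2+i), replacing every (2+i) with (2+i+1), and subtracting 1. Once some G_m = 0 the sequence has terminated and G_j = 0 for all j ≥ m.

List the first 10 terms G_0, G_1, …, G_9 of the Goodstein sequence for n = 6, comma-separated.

G_0=6  [base 2] 2^2 + 2  →[2↦3]→  3^3 + 3 = 30  −1 ⇒ G_1=29
G_1=29  [base 3] 3^3 + 2  →[3↦4]→  4^4 + 2 = 258  −1 ⇒ G_2=257
G_2=257  [base 4] 4^4 + 1  →[4↦5]→  5^5 + 1 = 3126  −1 ⇒ G_3=3125
G_3=3125  [base 5] 5^5  →[5↦6]→  6^6 = 46656  −1 ⇒ G_4=46655
G_4=46655  [base 6] 5·6^5 + 5·6^4 + 5·6^3 + 5·6^2 + 5·6 + 5  →[6↦7]→  5·7^5 + 5·7^4 + 5·7^3 + 5·7^2 + 5·7 + 5 = 98040  −1 ⇒ G_5=98039
G_5=98039  [base 7] 5·7^5 + 5·7^4 + 5·7^3 + 5·7^2 + 5·7 + 4  →[7↦8]→  5·8^5 + 5·8^4 + 5·8^3 + 5·8^2 + 5·8 + 4 = 187244  −1 ⇒ G_6=187243
G_6=187243  [base 8] 5·8^5 + 5·8^4 + 5·8^3 + 5·8^2 + 5·8 + 3  →[8↦9]→  5·9^5 + 5·9^4 + 5·9^3 + 5·9^2 + 5·9 + 3 = 332148  −1 ⇒ G_7=332147
G_7=332147  [base 9] 5·9^5 + 5·9^4 + 5·9^3 + 5·9^2 + 5·9 + 2  →[9↦10]→  5·10^5 + 5·10^4 + 5·10^3 + 5·10^2 + 5·10 + 2 = 555552  −1 ⇒ G_8=555551
G_8=555551  [base 10] 5·10^5 + 5·10^4 + 5·10^3 + 5·10^2 + 5·10 + 1  →[10↦11]→  5·11^5 + 5·11^4 + 5·11^3 + 5·11^2 + 5·11 + 1 = 885776  −1 ⇒ G_9=885775

6, 29, 257, 3125, 46655, 98039, 187243, 332147, 555551, 885775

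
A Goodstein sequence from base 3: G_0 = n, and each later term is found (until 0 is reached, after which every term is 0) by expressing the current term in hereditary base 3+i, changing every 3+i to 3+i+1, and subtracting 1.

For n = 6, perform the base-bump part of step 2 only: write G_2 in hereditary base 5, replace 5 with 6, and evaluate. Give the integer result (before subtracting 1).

8

base 3: 6 = 2·3; at 4: 2·4 = 8; next = 7
base 4: 7 = 4 + 3; at 5: 5 + 3 = 8; next = 7
base 5: 7 = 5 + 2; at 6: 6 + 2 = 8; next = 7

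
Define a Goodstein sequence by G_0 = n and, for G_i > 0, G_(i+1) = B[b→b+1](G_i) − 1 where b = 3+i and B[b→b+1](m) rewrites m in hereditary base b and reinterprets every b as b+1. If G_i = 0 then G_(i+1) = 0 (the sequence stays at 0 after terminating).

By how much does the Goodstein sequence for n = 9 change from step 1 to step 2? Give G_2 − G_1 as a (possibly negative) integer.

9 —HB3→ 3^2 —bump→ 4^2 = 16 —(−1)→ 15
15 —HB4→ 3·4 + 3 —bump→ 3·5 + 3 = 18 —(−1)→ 17

2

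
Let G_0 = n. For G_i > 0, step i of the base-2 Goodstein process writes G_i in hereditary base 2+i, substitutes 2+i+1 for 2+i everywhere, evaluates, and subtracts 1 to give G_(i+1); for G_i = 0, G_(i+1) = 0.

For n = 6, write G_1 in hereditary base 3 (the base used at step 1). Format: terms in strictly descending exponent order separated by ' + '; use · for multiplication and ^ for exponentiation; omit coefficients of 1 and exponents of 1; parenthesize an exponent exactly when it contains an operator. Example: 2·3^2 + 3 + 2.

3^3 + 2

(0) 6|_2 = 2^2 + 2 ↦ 3^3 + 3|_3 = 30 ⇒ 29
(1) 29|_3 = 3^3 + 2 ↦ 4^4 + 2|_4 = 258 ⇒ 257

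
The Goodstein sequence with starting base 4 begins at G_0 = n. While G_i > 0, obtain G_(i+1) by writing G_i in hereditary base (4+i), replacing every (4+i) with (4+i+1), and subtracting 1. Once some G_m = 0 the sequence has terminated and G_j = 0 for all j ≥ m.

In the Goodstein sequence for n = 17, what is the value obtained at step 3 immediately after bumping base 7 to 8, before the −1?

44

[0] 17 ≡ 4^2 + 1 (base 4). Lift 5: 26. −1: 25.
[1] 25 ≡ 5^2 (base 5). Lift 6: 36. −1: 35.
[2] 35 ≡ 5·6 + 5 (base 6). Lift 7: 40. −1: 39.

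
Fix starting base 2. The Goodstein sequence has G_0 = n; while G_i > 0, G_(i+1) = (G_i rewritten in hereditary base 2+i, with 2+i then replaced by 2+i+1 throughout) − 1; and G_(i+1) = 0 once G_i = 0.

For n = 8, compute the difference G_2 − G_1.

(0) 8|_2 = 2^(2 + 1) ↦ 3^(3 + 1)|_3 = 81 ⇒ 80
(1) 80|_3 = 2·3^3 + 2·3^2 + 2·3 + 2 ↦ 2·4^4 + 2·4^2 + 2·4 + 2|_4 = 554 ⇒ 553

473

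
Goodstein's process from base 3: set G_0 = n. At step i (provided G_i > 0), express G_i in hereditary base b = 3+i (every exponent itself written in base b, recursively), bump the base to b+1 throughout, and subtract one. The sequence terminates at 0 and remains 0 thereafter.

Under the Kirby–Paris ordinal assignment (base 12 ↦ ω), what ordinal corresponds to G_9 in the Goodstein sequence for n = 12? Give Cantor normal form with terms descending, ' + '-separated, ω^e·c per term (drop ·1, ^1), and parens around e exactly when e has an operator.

ω·7 + 3

[0] 12 ≡ 3^2 + 3 (base 3). Lift 4: 20. −1: 19.
[1] 19 ≡ 4^2 + 3 (base 4). Lift 5: 28. −1: 27.
[2] 27 ≡ 5^2 + 2 (base 5). Lift 6: 38. −1: 37.
[3] 37 ≡ 6^2 + 1 (base 6). Lift 7: 50. −1: 49.
[4] 49 ≡ 7^2 (base 7). Lift 8: 64. −1: 63.
[5] 63 ≡ 7·8 + 7 (base 8). Lift 9: 70. −1: 69.
[6] 69 ≡ 7·9 + 6 (base 9). Lift 10: 76. −1: 75.
[7] 75 ≡ 7·10 + 5 (base 10). Lift 11: 82. −1: 81.
[8] 81 ≡ 7·11 + 4 (base 11). Lift 12: 88. −1: 87.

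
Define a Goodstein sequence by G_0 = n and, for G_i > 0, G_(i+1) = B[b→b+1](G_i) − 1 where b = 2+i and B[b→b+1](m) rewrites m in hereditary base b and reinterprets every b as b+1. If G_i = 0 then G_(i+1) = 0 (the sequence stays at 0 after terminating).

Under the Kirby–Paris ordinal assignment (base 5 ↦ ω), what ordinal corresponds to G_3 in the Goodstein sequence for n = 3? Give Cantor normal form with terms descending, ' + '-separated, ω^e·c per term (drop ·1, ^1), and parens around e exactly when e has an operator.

2

base 2: 3 = 2 + 1; at 3: 3 + 1 = 4; next = 3
base 3: 3 = 3; at 4: 4 = 4; next = 3
base 4: 3 = 3; at 5: 3 = 3; next = 2
base 5: 2 = 2; at 6: 2 = 2; next = 1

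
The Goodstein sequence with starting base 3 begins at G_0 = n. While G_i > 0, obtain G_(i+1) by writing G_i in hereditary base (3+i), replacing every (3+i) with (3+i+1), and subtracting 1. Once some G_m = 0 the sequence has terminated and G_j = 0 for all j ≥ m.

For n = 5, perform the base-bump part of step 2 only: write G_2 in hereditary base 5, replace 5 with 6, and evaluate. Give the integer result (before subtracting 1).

i=0: 5 = 3 + 2 (b=3); 3→4: 4 + 2 = 6; 6−1 = 5
i=1: 5 = 4 + 1 (b=4); 4→5: 5 + 1 = 6; 6−1 = 5

6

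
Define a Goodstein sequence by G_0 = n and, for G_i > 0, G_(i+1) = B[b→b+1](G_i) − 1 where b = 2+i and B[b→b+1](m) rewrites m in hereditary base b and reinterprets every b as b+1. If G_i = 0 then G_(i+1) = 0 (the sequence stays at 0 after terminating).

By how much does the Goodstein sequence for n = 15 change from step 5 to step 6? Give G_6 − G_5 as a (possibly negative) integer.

[0] 15 ≡ 2^(2 + 1) + 2^2 + 2 + 1 (base 2). Lift 3: 112. −1: 111.
[1] 111 ≡ 3^(3 + 1) + 3^3 + 3 (base 3). Lift 4: 1284. −1: 1283.
[2] 1283 ≡ 4^(4 + 1) + 4^4 + 3 (base 4). Lift 5: 18753. −1: 18752.
[3] 18752 ≡ 5^(5 + 1) + 5^5 + 2 (base 5). Lift 6: 326594. −1: 326593.
[4] 326593 ≡ 6^(6 + 1) + 6^6 + 1 (base 6). Lift 7: 6588345. −1: 6588344.
[5] 6588344 ≡ 7^(7 + 1) + 7^7 (base 7). Lift 8: 150994944. −1: 150994943.

144406599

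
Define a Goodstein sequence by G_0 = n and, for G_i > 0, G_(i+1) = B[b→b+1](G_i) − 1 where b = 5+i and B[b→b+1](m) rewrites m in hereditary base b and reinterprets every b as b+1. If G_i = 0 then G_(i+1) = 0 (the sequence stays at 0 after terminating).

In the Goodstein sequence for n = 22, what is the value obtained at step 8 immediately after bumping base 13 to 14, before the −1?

i=0: 22 = 4·5 + 2 (b=5); 5→6: 4·6 + 2 = 26; 26−1 = 25
i=1: 25 = 4·6 + 1 (b=6); 6→7: 4·7 + 1 = 29; 29−1 = 28
i=2: 28 = 4·7 (b=7); 7→8: 4·8 = 32; 32−1 = 31
i=3: 31 = 3·8 + 7 (b=8); 8→9: 3·9 + 7 = 34; 34−1 = 33
i=4: 33 = 3·9 + 6 (b=9); 9→10: 3·10 + 6 = 36; 36−1 = 35
i=5: 35 = 3·10 + 5 (b=10); 10→11: 3·11 + 5 = 38; 38−1 = 37
i=6: 37 = 3·11 + 4 (b=11); 11→12: 3·12 + 4 = 40; 40−1 = 39
i=7: 39 = 3·12 + 3 (b=12); 12→13: 3·13 + 3 = 42; 42−1 = 41
i=8: 41 = 3·13 + 2 (b=13); 13→14: 3·14 + 2 = 44; 44−1 = 43

44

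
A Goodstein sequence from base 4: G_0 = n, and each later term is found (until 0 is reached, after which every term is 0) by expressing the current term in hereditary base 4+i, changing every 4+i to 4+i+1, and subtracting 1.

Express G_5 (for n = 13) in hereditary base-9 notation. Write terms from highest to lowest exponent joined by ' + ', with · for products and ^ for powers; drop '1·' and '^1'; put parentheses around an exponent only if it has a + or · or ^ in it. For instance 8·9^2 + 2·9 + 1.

G_0 = 13. HB_4(13) = 3·4 + 1. Bump = 16. G_1 = 15.
G_1 = 15. HB_5(15) = 3·5. Bump = 18. G_2 = 17.
G_2 = 17. HB_6(17) = 2·6 + 5. Bump = 19. G_3 = 18.
G_3 = 18. HB_7(18) = 2·7 + 4. Bump = 20. G_4 = 19.
G_4 = 19. HB_8(19) = 2·8 + 3. Bump = 21. G_5 = 20.
G_5 = 20. HB_9(20) = 2·9 + 2. Bump = 22. G_6 = 21.

2·9 + 2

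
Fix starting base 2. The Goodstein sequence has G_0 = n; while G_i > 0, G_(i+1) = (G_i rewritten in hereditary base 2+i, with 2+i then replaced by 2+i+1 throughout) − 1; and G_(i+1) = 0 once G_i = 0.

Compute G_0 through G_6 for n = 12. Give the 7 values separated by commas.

base 2: 12 = 2^(2 + 1) + 2^2; at 3: 3^(3 + 1) + 3^3 = 108; next = 107
base 3: 107 = 3^(3 + 1) + 2·3^2 + 2·3 + 2; at 4: 4^(4 + 1) + 2·4^2 + 2·4 + 2 = 1066; next = 1065
base 4: 1065 = 4^(4 + 1) + 2·4^2 + 2·4 + 1; at 5: 5^(5 + 1) + 2·5^2 + 2·5 + 1 = 15686; next = 15685
base 5: 15685 = 5^(5 + 1) + 2·5^2 + 2·5; at 6: 6^(6 + 1) + 2·6^2 + 2·6 = 280020; next = 280019
base 6: 280019 = 6^(6 + 1) + 2·6^2 + 6 + 5; at 7: 7^(7 + 1) + 2·7^2 + 7 + 5 = 5764911; next = 5764910
base 7: 5764910 = 7^(7 + 1) + 2·7^2 + 7 + 4; at 8: 8^(8 + 1) + 2·8^2 + 8 + 4 = 134217868; next = 134217867

12, 107, 1065, 15685, 280019, 5764910, 134217867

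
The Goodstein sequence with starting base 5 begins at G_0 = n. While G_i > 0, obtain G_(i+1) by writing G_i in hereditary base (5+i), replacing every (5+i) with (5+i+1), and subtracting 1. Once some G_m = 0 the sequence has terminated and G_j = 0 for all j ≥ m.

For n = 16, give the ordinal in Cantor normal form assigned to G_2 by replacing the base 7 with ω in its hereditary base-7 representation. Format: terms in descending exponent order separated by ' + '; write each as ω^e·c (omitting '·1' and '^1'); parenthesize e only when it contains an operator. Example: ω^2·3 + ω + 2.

ω·2 + 6

i=0: 16 = 3·5 + 1 (b=5); 5→6: 3·6 + 1 = 19; 19−1 = 18
i=1: 18 = 3·6 (b=6); 6→7: 3·7 = 21; 21−1 = 20
i=2: 20 = 2·7 + 6 (b=7); 7→8: 2·8 + 6 = 22; 22−1 = 21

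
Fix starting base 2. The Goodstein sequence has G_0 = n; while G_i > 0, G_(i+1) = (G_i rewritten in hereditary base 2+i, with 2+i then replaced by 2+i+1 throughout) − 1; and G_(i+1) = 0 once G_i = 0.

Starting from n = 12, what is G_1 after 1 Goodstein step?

12 —HB2→ 2^(2 + 1) + 2^2 —bump→ 3^(3 + 1) + 3^3 = 108 —(−1)→ 107
107 —HB3→ 3^(3 + 1) + 2·3^2 + 2·3 + 2 —bump→ 4^(4 + 1) + 2·4^2 + 2·4 + 2 = 1066 —(−1)→ 1065

107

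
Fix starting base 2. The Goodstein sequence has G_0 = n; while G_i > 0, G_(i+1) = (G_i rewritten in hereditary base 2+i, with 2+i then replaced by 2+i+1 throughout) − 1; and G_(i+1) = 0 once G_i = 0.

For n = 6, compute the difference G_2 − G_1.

6 —HB2→ 2^2 + 2 —bump→ 3^3 + 3 = 30 —(−1)→ 29
29 —HB3→ 3^3 + 2 —bump→ 4^4 + 2 = 258 —(−1)→ 257

228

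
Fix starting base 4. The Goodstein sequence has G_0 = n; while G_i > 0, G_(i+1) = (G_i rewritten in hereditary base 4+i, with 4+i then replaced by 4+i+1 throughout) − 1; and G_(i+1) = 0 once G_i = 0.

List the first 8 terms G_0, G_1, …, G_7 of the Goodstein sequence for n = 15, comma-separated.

15, 17, 19, 21, 23, 24, 25, 26

base 4: 15 = 3·4 + 3; at 5: 3·5 + 3 = 18; next = 17
base 5: 17 = 3·5 + 2; at 6: 3·6 + 2 = 20; next = 19
base 6: 19 = 3·6 + 1; at 7: 3·7 + 1 = 22; next = 21
base 7: 21 = 3·7; at 8: 3·8 = 24; next = 23
base 8: 23 = 2·8 + 7; at 9: 2·9 + 7 = 25; next = 24
base 9: 24 = 2·9 + 6; at 10: 2·10 + 6 = 26; next = 25
base 10: 25 = 2·10 + 5; at 11: 2·11 + 5 = 27; next = 26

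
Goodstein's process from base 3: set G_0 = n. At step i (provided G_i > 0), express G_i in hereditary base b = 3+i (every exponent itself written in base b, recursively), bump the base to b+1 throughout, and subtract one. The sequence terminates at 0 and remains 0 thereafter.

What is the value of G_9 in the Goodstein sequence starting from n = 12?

base 3: 12 = 3^2 + 3; at 4: 4^2 + 4 = 20; next = 19
base 4: 19 = 4^2 + 3; at 5: 5^2 + 3 = 28; next = 27
base 5: 27 = 5^2 + 2; at 6: 6^2 + 2 = 38; next = 37
base 6: 37 = 6^2 + 1; at 7: 7^2 + 1 = 50; next = 49
base 7: 49 = 7^2; at 8: 8^2 = 64; next = 63
base 8: 63 = 7·8 + 7; at 9: 7·9 + 7 = 70; next = 69
base 9: 69 = 7·9 + 6; at 10: 7·10 + 6 = 76; next = 75
base 10: 75 = 7·10 + 5; at 11: 7·11 + 5 = 82; next = 81
base 11: 81 = 7·11 + 4; at 12: 7·12 + 4 = 88; next = 87

87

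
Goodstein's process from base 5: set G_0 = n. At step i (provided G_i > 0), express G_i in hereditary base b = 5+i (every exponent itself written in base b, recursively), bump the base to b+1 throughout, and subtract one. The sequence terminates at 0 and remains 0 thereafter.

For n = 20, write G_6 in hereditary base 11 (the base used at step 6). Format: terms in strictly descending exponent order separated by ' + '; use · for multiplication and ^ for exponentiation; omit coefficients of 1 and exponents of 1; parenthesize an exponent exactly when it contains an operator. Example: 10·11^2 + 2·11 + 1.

3·11

step 0: 20 = 4·5; sub 6 for 5: 4·6; = 24; G_1 = 24−1 = 23
step 1: 23 = 3·6 + 5; sub 7 for 6: 3·7 + 5; = 26; G_2 = 26−1 = 25
step 2: 25 = 3·7 + 4; sub 8 for 7: 3·8 + 4; = 28; G_3 = 28−1 = 27
step 3: 27 = 3·8 + 3; sub 9 for 8: 3·9 + 3; = 30; G_4 = 30−1 = 29
step 4: 29 = 3·9 + 2; sub 10 for 9: 3·10 + 2; = 32; G_5 = 32−1 = 31
step 5: 31 = 3·10 + 1; sub 11 for 10: 3·11 + 1; = 34; G_6 = 34−1 = 33
step 6: 33 = 3·11; sub 12 for 11: 3·12; = 36; G_7 = 36−1 = 35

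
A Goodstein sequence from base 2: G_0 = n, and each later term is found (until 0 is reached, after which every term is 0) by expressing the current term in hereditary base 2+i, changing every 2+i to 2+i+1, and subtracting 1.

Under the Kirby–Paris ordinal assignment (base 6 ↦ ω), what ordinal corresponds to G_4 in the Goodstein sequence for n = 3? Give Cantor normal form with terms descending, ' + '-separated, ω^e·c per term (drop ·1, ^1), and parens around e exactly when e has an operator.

3 —HB2→ 2 + 1 —bump→ 3 + 1 = 4 —(−1)→ 3
3 —HB3→ 3 —bump→ 4 = 4 —(−1)→ 3
3 —HB4→ 3 —bump→ 3 = 3 —(−1)→ 2
2 —HB5→ 2 —bump→ 2 = 2 —(−1)→ 1
1 —HB6→ 1 —bump→ 1 = 1 —(−1)→ 0

1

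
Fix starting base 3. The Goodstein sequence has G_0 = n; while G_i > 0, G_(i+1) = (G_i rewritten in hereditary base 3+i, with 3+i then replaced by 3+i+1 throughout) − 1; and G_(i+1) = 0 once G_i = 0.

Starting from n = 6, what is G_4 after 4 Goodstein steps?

(0) 6|_3 = 2·3 ↦ 2·4|_4 = 8 ⇒ 7
(1) 7|_4 = 4 + 3 ↦ 5 + 3|_5 = 8 ⇒ 7
(2) 7|_5 = 5 + 2 ↦ 6 + 2|_6 = 8 ⇒ 7
(3) 7|_6 = 6 + 1 ↦ 7 + 1|_7 = 8 ⇒ 7

7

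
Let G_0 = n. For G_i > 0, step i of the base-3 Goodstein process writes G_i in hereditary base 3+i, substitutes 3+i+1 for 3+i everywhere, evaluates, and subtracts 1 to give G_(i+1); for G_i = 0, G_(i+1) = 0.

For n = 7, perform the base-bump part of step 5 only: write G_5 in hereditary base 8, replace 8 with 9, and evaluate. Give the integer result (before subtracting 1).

10

i=0: 7 = 2·3 + 1 (b=3); 3→4: 2·4 + 1 = 9; 9−1 = 8
i=1: 8 = 2·4 (b=4); 4→5: 2·5 = 10; 10−1 = 9
i=2: 9 = 5 + 4 (b=5); 5→6: 6 + 4 = 10; 10−1 = 9
i=3: 9 = 6 + 3 (b=6); 6→7: 7 + 3 = 10; 10−1 = 9
i=4: 9 = 7 + 2 (b=7); 7→8: 8 + 2 = 10; 10−1 = 9
i=5: 9 = 8 + 1 (b=8); 8→9: 9 + 1 = 10; 10−1 = 9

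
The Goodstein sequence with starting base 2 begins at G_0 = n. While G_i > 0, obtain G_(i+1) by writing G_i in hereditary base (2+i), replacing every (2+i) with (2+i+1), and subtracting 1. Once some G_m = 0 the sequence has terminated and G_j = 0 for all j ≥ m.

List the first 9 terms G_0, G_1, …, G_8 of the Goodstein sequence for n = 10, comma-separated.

10, 83, 1025, 15625, 279935, 4215754, 84073323, 1937434592, 50000555551

G_0=10  [base 2] 2^(2 + 1) + 2  →[2↦3]→  3^(3 + 1) + 3 = 84  −1 ⇒ G_1=83
G_1=83  [base 3] 3^(3 + 1) + 2  →[3↦4]→  4^(4 + 1) + 2 = 1026  −1 ⇒ G_2=1025
G_2=1025  [base 4] 4^(4 + 1) + 1  →[4↦5]→  5^(5 + 1) + 1 = 15626  −1 ⇒ G_3=15625
G_3=15625  [base 5] 5^(5 + 1)  →[5↦6]→  6^(6 + 1) = 279936  −1 ⇒ G_4=279935
G_4=279935  [base 6] 5·6^6 + 5·6^5 + 5·6^4 + 5·6^3 + 5·6^2 + 5·6 + 5  →[6↦7]→  5·7^7 + 5·7^5 + 5·7^4 + 5·7^3 + 5·7^2 + 5·7 + 5 = 4215755  −1 ⇒ G_5=4215754
G_5=4215754  [base 7] 5·7^7 + 5·7^5 + 5·7^4 + 5·7^3 + 5·7^2 + 5·7 + 4  →[7↦8]→  5·8^8 + 5·8^5 + 5·8^4 + 5·8^3 + 5·8^2 + 5·8 + 4 = 84073324  −1 ⇒ G_6=84073323
G_6=84073323  [base 8] 5·8^8 + 5·8^5 + 5·8^4 + 5·8^3 + 5·8^2 + 5·8 + 3  →[8↦9]→  5·9^9 + 5·9^5 + 5·9^4 + 5·9^3 + 5·9^2 + 5·9 + 3 = 1937434593  −1 ⇒ G_7=1937434592
G_7=1937434592  [base 9] 5·9^9 + 5·9^5 + 5·9^4 + 5·9^3 + 5·9^2 + 5·9 + 2  →[9↦10]→  5·10^10 + 5·10^5 + 5·10^4 + 5·10^3 + 5·10^2 + 5·10 + 2 = 50000555552  −1 ⇒ G_8=50000555551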